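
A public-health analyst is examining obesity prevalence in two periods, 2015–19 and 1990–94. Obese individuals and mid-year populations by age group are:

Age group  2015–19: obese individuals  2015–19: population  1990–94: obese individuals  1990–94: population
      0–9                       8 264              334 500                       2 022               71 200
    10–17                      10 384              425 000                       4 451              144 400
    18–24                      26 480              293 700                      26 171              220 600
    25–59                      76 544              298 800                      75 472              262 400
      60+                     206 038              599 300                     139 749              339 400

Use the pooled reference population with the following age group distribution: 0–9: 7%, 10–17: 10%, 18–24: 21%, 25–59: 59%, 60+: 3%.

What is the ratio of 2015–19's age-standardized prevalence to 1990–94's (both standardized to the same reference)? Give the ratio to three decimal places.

0.870

Age-specific rates per 1 000 for 2015–19: 24.706, 24.433, 90.160, 256.171, 343.798.
For 1990–94: 28.399, 30.824, 118.636, 287.622, 411.753.
Standard weights: 0.07, 0.10, 0.21, 0.59, 0.03.
2015–19: 0.0700×24.706 + 0.1000×24.433 + 0.2100×90.160 + 0.5900×256.171 + 0.0300×343.798 = 184.5613 per 1 000.
1990–94: 0.0700×28.399 + 0.1000×30.824 + 0.2100×118.636 + 0.5900×287.622 + 0.0300×411.753 = 212.0333 per 1 000.
Ratio = 184.5613 ÷ 212.0333 = 0.87044.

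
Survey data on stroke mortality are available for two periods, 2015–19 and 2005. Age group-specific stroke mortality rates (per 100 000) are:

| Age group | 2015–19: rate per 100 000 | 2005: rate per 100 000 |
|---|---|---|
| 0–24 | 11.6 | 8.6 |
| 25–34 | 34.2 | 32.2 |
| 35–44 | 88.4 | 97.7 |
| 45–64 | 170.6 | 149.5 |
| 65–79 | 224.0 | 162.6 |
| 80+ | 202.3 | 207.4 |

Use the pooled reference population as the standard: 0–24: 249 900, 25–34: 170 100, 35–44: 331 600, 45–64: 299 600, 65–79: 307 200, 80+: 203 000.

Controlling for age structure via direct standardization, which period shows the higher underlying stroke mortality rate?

Standard total = 1 561 400; weights = 0.1600, 0.1089, 0.2124, 0.1919, 0.1967, 0.1300.
2015–19: 0.1600×11.6 + 0.1089×34.2 + 0.2124×88.4 + 0.1919×170.6 + 0.1967×224.0 + 0.1300×202.3 = 127.4633 per 100 000.
2005: 0.1600×8.6 + 0.1089×32.2 + 0.2124×97.7 + 0.1919×149.5 + 0.1967×162.6 + 0.1300×207.4 = 113.2745 per 100 000.

2015–19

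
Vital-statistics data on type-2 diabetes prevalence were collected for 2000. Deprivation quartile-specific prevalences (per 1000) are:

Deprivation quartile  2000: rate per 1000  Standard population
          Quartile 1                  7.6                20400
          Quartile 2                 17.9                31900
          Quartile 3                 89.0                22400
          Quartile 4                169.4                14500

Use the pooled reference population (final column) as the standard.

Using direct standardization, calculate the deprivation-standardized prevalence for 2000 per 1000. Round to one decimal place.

Standard total = 89200; weights = 0.2287, 0.3576, 0.2511, 0.1626.
Standardized rate: 0.2287×7.6 + 0.3576×17.9 + 0.2511×89.0 + 0.1626×169.4 = 58.0263 per 1000.

58.0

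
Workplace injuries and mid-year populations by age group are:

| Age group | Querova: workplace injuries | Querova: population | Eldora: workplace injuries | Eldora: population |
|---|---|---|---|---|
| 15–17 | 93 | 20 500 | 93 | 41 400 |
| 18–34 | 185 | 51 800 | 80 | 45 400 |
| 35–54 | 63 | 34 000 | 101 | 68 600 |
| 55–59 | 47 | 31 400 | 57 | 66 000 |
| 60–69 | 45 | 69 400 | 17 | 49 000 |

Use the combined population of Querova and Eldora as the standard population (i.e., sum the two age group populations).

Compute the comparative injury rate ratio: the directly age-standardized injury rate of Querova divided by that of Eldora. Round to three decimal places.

1.774

Age-specific rates per 10 000 for Querova: 45.37, 35.71, 18.53, 14.97, 6.48.
For Eldora: 22.46, 17.62, 14.72, 8.64, 3.47.
Combined standard total = 477 500; weights = 0.1296, 0.2036, 0.2149, 0.2040, 0.2480.
Querova: 0.1296×45.37 + 0.2036×35.71 + 0.2149×18.53 + 0.2040×14.97 + 0.2480×6.48 = 21.7933 per 10 000.
Eldora: 0.1296×22.46 + 0.2036×17.62 + 0.2149×14.72 + 0.2040×8.64 + 0.2480×3.47 = 12.2844 per 10 000.
Ratio = 21.7933 ÷ 12.2844 = 1.77406.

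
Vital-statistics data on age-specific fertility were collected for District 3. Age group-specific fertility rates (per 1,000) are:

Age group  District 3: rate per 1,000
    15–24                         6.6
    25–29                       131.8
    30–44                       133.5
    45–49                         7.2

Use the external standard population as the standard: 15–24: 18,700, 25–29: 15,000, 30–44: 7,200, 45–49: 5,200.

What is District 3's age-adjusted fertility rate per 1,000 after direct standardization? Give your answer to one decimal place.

67.2

Standard total = 46,100; weights = 0.4056, 0.3254, 0.1562, 0.1128.
Standardized rate: 0.4056×6.6 + 0.3254×131.8 + 0.1562×133.5 + 0.1128×7.2 = 67.2247 per 1,000.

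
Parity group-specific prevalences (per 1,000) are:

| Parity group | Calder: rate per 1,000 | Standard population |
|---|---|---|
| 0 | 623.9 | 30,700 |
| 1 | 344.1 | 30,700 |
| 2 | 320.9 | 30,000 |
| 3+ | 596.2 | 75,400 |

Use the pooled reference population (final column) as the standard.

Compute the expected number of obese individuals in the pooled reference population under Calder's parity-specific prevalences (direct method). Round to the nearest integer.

Expected obese individuals = Σ (standard pop × parity-specific rate ÷ 1,000)
= 30,700×623.9/1,000 + 30,700×344.1/1,000 + 30,000×320.9/1,000 + 75,400×596.2/1,000
= 19153.73 + 10563.87 + 9627.00 + 44953.48 = 84298.08.

84298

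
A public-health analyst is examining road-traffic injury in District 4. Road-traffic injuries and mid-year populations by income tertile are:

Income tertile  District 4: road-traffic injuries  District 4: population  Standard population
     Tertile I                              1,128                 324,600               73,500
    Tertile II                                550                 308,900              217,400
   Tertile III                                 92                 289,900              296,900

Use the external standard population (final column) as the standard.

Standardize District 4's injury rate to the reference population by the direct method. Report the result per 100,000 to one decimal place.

125.3

Income-specific rates per 100,000 for District 4: 347.50, 178.05, 31.74.
Standard total = 587,800; weights = 0.1250, 0.3699, 0.5051.
Standardized rate: 0.1250×347.50 + 0.3699×178.05 + 0.5051×31.74 = 125.3352 per 100,000.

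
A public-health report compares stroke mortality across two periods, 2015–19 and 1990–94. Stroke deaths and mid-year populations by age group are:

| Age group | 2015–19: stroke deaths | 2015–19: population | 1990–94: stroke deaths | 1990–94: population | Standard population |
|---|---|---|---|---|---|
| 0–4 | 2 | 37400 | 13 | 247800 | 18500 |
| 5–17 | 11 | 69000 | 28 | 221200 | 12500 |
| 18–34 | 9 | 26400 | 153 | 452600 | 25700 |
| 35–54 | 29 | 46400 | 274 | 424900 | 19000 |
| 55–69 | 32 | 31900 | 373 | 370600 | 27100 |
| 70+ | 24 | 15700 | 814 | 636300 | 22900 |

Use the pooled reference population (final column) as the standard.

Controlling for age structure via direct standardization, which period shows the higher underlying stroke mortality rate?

2015–19

Age-specific rates per 100000 for 2015–19: 5.35, 15.94, 34.09, 62.50, 100.31, 152.87.
For 1990–94: 5.25, 12.66, 33.80, 64.49, 100.65, 127.93.
Standard total = 125700; weights = 0.1472, 0.0994, 0.2045, 0.1512, 0.2156, 0.1822.
2015–19: 0.1472×5.35 + 0.0994×15.94 + 0.2045×34.09 + 0.1512×62.50 + 0.2156×100.31 + 0.1822×152.87 = 68.2655 per 100000.
1990–94: 0.1472×5.25 + 0.0994×12.66 + 0.2045×33.80 + 0.1512×64.49 + 0.2156×100.65 + 0.1822×127.93 = 63.6943 per 100000.
The crude rates (47.18 vs 70.32) would put 1990–94 higher, but that reflects its age composition; once standardized to a common age structure, 2015–19 has the higher underlying rate.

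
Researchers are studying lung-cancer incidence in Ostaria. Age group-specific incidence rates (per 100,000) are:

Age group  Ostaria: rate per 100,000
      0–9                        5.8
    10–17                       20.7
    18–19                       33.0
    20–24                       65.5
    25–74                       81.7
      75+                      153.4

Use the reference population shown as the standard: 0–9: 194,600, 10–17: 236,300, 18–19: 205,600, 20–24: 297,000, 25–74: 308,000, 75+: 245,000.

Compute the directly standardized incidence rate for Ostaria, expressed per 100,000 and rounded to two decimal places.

63.91

Standard total = 1,486,500; weights = 0.1309, 0.1590, 0.1383, 0.1998, 0.2072, 0.1648.
Standardized rate: 0.1309×5.8 + 0.1590×20.7 + 0.1383×33.0 + 0.1998×65.5 + 0.2072×81.7 + 0.1648×153.4 = 63.9119 per 100,000.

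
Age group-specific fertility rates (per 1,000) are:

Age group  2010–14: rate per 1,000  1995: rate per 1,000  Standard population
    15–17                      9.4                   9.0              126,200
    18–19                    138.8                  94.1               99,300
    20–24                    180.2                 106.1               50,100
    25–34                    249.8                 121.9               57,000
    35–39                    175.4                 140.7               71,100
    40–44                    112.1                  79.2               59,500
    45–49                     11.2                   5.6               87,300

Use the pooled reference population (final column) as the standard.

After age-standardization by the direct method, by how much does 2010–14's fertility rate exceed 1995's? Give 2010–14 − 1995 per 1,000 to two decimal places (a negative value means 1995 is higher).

Standard total = 550,500; weights = 0.2292, 0.1804, 0.0910, 0.1035, 0.1292, 0.1081, 0.1586.
2010–14: 0.2292×9.4 + 0.1804×138.8 + 0.0910×180.2 + 0.1035×249.8 + 0.1292×175.4 + 0.1081×112.1 + 0.1586×11.2 = 106.0025 per 1,000.
1995: 0.2292×9.0 + 0.1804×94.1 + 0.0910×106.1 + 0.1035×121.9 + 0.1292×140.7 + 0.1081×79.2 + 0.1586×5.6 = 68.9353 per 1,000.
Difference = 106.0025 − 68.9353 = 37.0672.

37.07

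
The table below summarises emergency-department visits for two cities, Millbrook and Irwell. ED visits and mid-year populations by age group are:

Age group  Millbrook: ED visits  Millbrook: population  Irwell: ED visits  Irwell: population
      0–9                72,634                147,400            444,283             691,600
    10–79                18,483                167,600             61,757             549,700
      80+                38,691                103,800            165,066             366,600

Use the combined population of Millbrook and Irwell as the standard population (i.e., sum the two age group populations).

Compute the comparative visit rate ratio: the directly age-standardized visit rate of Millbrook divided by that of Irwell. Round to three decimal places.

0.803

Age-specific rates per 1,000 for Millbrook: 492.768, 110.280, 372.746.
For Irwell: 642.399, 112.347, 450.262.
Combined standard total = 2,026,700; weights = 0.4140, 0.3539, 0.2321.
Millbrook: 0.4140×492.768 + 0.3539×110.280 + 0.2321×372.746 = 329.5387 per 1,000.
Irwell: 0.4140×642.399 + 0.3539×112.347 + 0.2321×450.262 = 410.2048 per 1,000.
Ratio = 329.5387 ÷ 410.2048 = 0.80335.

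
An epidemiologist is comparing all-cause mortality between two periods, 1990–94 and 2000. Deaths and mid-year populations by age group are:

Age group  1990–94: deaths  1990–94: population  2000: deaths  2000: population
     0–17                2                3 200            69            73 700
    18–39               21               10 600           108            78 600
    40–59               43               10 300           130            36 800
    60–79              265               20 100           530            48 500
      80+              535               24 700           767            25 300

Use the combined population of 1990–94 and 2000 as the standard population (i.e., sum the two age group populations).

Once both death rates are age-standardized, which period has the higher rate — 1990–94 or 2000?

2000

Age-specific rates per 1 000 for 1990–94: 0.625, 1.981, 4.175, 13.184, 21.660.
For 2000: 0.936, 1.374, 3.533, 10.928, 30.316.
Combined standard total = 331 800; weights = 0.2318, 0.2688, 0.1420, 0.2068, 0.1507.
1990–94: 0.2318×0.625 + 0.2688×1.981 + 0.1420×4.175 + 0.2068×13.184 + 0.1507×21.660 = 7.2599 per 1 000.
2000: 0.2318×0.936 + 0.2688×1.374 + 0.1420×3.533 + 0.2068×10.928 + 0.1507×30.316 = 7.9156 per 1 000.
The crude rates (12.57 vs 6.10) would put 1990–94 higher, but that reflects its age composition; once standardized to a common age structure, 2000 has the higher underlying rate.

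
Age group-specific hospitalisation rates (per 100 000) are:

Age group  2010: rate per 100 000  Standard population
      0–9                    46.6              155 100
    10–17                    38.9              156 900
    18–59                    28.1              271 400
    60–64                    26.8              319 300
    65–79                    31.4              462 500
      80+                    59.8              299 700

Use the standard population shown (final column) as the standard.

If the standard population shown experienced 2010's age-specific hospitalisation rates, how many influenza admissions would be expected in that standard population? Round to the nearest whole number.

Expected influenza admissions = Σ (standard pop × age-specific rate ÷ 100 000)
= 155 100×46.6/100 000 + 156 900×38.9/100 000 + 271 400×28.1/100 000 + 319 300×26.8/100 000 + 462 500×31.4/100 000 + 299 700×59.8/100 000
= 72.28 + 61.03 + 76.26 + 85.57 + 145.22 + 179.22 = 619.59.

620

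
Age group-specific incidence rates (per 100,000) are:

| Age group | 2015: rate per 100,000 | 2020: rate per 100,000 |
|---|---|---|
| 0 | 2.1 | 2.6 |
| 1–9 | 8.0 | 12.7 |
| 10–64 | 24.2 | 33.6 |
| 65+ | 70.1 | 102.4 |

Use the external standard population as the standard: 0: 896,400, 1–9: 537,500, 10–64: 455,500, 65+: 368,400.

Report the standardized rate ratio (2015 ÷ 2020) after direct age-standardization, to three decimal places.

0.692

Standard total = 2,257,800; weights = 0.3970, 0.2381, 0.2017, 0.1632.
2015: 0.3970×2.1 + 0.2381×8.0 + 0.2017×24.2 + 0.1632×70.1 = 19.0585 per 100,000.
2020: 0.3970×2.6 + 0.2381×12.7 + 0.2017×33.6 + 0.1632×102.4 = 27.5427 per 100,000.
Ratio = 19.0585 ÷ 27.5427 = 0.69196.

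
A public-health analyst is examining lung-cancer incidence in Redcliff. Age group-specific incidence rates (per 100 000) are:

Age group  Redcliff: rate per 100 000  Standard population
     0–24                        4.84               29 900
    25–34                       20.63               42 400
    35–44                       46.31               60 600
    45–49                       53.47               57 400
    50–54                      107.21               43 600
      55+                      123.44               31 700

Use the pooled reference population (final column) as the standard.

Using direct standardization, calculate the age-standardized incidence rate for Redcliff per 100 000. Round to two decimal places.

Standard total = 265 600; weights = 0.1126, 0.1596, 0.2282, 0.2161, 0.1642, 0.1194.
Standardized rate: 0.1126×4.84 + 0.1596×20.63 + 0.2282×46.31 + 0.2161×53.47 + 0.1642×107.21 + 0.1194×123.44 = 58.2922 per 100 000.

58.29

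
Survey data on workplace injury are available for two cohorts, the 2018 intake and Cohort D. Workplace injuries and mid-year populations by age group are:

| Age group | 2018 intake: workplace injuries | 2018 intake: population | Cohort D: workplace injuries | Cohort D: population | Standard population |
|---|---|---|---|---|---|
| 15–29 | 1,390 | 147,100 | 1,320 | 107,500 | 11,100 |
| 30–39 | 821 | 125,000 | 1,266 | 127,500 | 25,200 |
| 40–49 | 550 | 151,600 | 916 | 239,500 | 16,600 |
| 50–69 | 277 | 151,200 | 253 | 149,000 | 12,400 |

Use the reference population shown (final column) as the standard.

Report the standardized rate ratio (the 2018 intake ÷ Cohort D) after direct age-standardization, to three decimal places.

Age-specific rates per 10,000 for the 2018 intake: 94.49, 65.68, 36.28, 18.32.
For Cohort D: 122.79, 99.29, 38.25, 16.98.
Standard total = 65,300; weights = 0.1700, 0.3859, 0.2542, 0.1899.
The 2018 intake: 0.1700×94.49 + 0.3859×65.68 + 0.2542×36.28 + 0.1899×18.32 = 54.1107 per 10,000.
Cohort D: 0.1700×122.79 + 0.3859×99.29 + 0.2542×38.25 + 0.1899×16.98 = 72.1383 per 10,000.
Ratio = 54.1107 ÷ 72.1383 = 0.75010.

0.750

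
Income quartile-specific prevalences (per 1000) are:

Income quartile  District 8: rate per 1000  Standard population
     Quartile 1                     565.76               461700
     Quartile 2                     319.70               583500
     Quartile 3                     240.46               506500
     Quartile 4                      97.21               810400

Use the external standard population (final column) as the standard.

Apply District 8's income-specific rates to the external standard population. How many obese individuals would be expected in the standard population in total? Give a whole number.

Expected obese individuals = Σ (standard pop × income-specific rate ÷ 1000)
= 461700×565.76/1000 + 583500×319.70/1000 + 506500×240.46/1000 + 810400×97.21/1000
= 261211.39 + 186544.95 + 121792.99 + 78778.98 = 648328.32.

648328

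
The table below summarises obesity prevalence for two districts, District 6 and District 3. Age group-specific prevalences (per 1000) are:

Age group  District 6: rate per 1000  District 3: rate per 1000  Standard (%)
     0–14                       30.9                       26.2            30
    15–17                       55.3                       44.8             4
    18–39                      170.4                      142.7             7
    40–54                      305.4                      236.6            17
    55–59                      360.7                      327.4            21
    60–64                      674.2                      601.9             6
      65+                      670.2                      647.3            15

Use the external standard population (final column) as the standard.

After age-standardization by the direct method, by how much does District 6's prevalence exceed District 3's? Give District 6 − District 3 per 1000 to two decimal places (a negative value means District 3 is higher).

Standard weights: 0.30, 0.04, 0.07, 0.17, 0.21, 0.06, 0.15.
District 6: 0.3000×30.9 + 0.0400×55.3 + 0.0700×170.4 + 0.1700×305.4 + 0.2100×360.7 + 0.0600×674.2 + 0.1500×670.2 = 292.0570 per 1000.
District 3: 0.3000×26.2 + 0.0400×44.8 + 0.0700×142.7 + 0.1700×236.6 + 0.2100×327.4 + 0.0600×601.9 + 0.1500×647.3 = 261.8260 per 1000.
Difference = 292.0570 − 261.8260 = 30.2310.

30.23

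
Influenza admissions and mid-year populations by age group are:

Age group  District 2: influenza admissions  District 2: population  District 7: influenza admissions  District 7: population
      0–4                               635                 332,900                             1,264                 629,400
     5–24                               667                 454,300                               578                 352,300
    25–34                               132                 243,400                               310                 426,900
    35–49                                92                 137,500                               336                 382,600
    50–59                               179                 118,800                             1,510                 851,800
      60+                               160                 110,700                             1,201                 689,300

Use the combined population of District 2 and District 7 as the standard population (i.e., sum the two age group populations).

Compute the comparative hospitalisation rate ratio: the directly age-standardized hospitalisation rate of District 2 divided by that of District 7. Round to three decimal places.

0.868

Age-specific rates per 100,000 for District 2: 190.75, 146.82, 54.23, 66.91, 150.67, 144.53.
For District 7: 200.83, 164.06, 72.62, 87.82, 177.27, 174.23.
Combined standard total = 4,729,900; weights = 0.2035, 0.1705, 0.1417, 0.1100, 0.2052, 0.1691.
District 2: 0.2035×190.75 + 0.1705×146.82 + 0.1417×54.23 + 0.1100×66.91 + 0.2052×150.67 + 0.1691×144.53 = 134.2531 per 100,000.
District 7: 0.2035×200.83 + 0.1705×164.06 + 0.1417×72.62 + 0.1100×87.82 + 0.2052×177.27 + 0.1691×174.23 = 154.6306 per 100,000.
Ratio = 134.2531 ÷ 154.6306 = 0.86822.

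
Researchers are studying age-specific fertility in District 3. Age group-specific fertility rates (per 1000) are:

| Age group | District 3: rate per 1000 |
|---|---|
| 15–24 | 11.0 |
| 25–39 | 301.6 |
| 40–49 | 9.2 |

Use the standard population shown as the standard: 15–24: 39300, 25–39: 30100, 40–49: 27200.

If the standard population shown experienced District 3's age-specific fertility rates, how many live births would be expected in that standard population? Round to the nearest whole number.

9761

Expected live births = Σ (standard pop × age-specific rate ÷ 1000)
= 39300×11.0/1000 + 30100×301.6/1000 + 27200×9.2/1000
= 432.30 + 9078.16 + 250.24 = 9760.70.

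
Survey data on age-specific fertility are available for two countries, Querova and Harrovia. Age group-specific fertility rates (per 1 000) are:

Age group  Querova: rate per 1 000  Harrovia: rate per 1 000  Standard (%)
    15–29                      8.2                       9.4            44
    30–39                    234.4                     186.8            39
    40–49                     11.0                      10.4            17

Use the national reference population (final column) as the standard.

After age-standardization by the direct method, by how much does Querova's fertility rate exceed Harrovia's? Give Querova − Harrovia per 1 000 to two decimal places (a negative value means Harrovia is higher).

18.14

Standard weights: 0.44, 0.39, 0.17.
Querova: 0.4400×8.2 + 0.3900×234.4 + 0.1700×11.0 = 96.8940 per 1 000.
Harrovia: 0.4400×9.4 + 0.3900×186.8 + 0.1700×10.4 = 78.7560 per 1 000.
Difference = 96.8940 − 78.7560 = 18.1380.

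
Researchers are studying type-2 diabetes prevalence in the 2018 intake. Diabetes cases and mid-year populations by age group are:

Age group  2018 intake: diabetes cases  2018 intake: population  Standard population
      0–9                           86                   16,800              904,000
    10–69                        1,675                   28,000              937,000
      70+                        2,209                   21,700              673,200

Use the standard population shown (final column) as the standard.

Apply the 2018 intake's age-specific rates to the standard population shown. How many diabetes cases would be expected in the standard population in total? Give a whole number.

Age-specific rates per 1,000 for the 2018 intake: 5.119, 59.821, 101.797.
Expected diabetes cases = Σ (standard pop × age-specific rate ÷ 1,000)
= 904,000×5.119/1,000 + 937,000×59.821/1,000 + 673,200×101.797/1,000
= 4627.62 + 56052.68 + 68529.90 = 129210.20.

129210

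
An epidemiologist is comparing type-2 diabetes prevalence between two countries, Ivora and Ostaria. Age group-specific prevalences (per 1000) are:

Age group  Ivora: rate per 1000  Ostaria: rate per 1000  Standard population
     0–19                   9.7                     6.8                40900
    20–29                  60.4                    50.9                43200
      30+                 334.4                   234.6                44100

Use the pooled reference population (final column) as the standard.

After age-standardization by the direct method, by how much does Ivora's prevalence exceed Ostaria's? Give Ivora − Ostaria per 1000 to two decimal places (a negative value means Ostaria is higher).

38.46

Standard total = 128200; weights = 0.3190, 0.3370, 0.3440.
Ivora: 0.3190×9.7 + 0.3370×60.4 + 0.3440×334.4 = 138.4793 per 1000.
Ostaria: 0.3190×6.8 + 0.3370×50.9 + 0.3440×234.6 = 100.0223 per 1000.
Difference = 138.4793 − 100.0223 = 38.4570.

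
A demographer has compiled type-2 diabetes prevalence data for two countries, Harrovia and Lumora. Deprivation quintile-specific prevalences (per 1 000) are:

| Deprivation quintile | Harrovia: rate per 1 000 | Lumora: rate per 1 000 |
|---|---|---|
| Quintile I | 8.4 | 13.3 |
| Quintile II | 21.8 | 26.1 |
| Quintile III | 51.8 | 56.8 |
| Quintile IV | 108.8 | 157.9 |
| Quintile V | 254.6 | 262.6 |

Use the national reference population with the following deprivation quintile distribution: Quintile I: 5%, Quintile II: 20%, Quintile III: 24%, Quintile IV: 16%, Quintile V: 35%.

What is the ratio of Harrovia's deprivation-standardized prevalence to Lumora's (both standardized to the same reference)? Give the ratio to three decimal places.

Standard weights: 0.05, 0.20, 0.24, 0.16, 0.35.
Harrovia: 0.0500×8.4 + 0.2000×21.8 + 0.2400×51.8 + 0.1600×108.8 + 0.3500×254.6 = 123.7300 per 1 000.
Lumora: 0.0500×13.3 + 0.2000×26.1 + 0.2400×56.8 + 0.1600×157.9 + 0.3500×262.6 = 136.6910 per 1 000.
Ratio = 123.7300 ÷ 136.6910 = 0.90518.

0.905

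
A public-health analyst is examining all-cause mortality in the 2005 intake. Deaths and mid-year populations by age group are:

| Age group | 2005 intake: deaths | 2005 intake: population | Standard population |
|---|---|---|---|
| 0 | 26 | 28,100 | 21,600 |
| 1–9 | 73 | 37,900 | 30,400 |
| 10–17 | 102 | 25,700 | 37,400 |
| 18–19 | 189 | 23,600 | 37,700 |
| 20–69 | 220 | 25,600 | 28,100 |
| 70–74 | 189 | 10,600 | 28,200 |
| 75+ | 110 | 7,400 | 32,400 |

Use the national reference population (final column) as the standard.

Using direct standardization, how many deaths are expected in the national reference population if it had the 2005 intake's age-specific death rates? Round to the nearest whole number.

1755

Age-specific rates per 100,000 for the 2005 intake: 92.53, 192.61, 396.89, 800.85, 859.38, 1783.02, 1486.49.
Expected deaths = Σ (standard pop × age-specific rate ÷ 100,000)
= 21,600×92.53/100,000 + 30,400×192.61/100,000 + 37,400×396.89/100,000 + 37,700×800.85/100,000 + 28,100×859.38/100,000 + 28,200×1783.02/100,000 + 32,400×1486.49/100,000
= 19.99 + 58.55 + 148.44 + 301.92 + 241.48 + 502.81 + 481.62 = 1754.81.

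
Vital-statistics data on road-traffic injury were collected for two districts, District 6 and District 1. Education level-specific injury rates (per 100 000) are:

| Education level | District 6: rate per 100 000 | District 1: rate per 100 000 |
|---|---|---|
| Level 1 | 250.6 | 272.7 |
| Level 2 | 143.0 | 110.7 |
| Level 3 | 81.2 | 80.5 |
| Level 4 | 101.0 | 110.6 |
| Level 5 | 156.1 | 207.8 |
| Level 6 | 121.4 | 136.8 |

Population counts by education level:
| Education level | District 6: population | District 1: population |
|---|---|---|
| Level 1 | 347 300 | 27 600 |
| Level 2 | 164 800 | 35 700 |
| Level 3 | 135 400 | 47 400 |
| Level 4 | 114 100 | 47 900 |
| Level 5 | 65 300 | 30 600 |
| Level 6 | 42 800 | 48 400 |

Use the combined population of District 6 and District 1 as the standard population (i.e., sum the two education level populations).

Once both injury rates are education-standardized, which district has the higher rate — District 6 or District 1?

District 1

Combined standard total = 1 107 300; weights = 0.3386, 0.1811, 0.1651, 0.1463, 0.0866, 0.0824.
District 6: 0.3386×250.6 + 0.1811×143.0 + 0.1651×81.2 + 0.1463×101.0 + 0.0866×156.1 + 0.0824×121.4 = 162.4388 per 100 000.
District 1: 0.3386×272.7 + 0.1811×110.7 + 0.1651×80.5 + 0.1463×110.6 + 0.0866×207.8 + 0.0824×136.8 = 171.1075 per 100 000.
The crude rates (170.76 vs 141.30) would put District 6 higher, but that reflects its education composition; once standardized to a common education structure, District 1 has the higher underlying rate.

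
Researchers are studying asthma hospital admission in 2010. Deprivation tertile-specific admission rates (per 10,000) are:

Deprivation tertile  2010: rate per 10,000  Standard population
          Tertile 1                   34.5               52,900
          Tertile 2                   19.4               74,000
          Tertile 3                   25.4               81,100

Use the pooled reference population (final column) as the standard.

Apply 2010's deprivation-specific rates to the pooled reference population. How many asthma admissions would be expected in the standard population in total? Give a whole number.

532

Expected asthma admissions = Σ (standard pop × deprivation-specific rate ÷ 10,000)
= 52,900×34.5/10,000 + 74,000×19.4/10,000 + 81,100×25.4/10,000
= 182.50 + 143.56 + 205.99 = 532.06.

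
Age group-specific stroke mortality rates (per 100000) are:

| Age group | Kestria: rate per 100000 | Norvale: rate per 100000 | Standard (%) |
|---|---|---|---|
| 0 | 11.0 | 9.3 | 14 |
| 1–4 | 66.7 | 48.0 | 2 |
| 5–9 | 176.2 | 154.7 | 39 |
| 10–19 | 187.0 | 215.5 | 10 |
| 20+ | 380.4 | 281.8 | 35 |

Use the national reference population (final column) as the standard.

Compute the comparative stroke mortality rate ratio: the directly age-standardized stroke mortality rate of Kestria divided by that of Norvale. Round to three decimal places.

Standard weights: 0.14, 0.02, 0.39, 0.10, 0.35.
Kestria: 0.1400×11.0 + 0.0200×66.7 + 0.3900×176.2 + 0.1000×187.0 + 0.3500×380.4 = 223.4320 per 100000.
Norvale: 0.1400×9.3 + 0.0200×48.0 + 0.3900×154.7 + 0.1000×215.5 + 0.3500×281.8 = 182.7750 per 100000.
Ratio = 223.4320 ÷ 182.7750 = 1.22244.

1.222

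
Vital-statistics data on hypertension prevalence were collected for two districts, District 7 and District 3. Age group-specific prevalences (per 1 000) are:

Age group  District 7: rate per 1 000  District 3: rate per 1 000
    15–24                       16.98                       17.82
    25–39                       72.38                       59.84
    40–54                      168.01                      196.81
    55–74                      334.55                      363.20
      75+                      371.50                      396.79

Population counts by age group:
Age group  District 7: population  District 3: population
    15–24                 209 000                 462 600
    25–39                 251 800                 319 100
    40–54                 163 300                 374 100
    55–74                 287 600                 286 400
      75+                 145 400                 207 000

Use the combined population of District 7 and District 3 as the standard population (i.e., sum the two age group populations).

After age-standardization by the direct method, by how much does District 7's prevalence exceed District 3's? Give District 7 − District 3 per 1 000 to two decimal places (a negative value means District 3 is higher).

Combined standard total = 2 706 300; weights = 0.2482, 0.2110, 0.1986, 0.2121, 0.1302.
District 7: 0.2482×16.98 + 0.2110×72.38 + 0.1986×168.01 + 0.2121×334.55 + 0.1302×371.50 = 172.1769 per 1 000.
District 3: 0.2482×17.82 + 0.2110×59.84 + 0.1986×196.81 + 0.2121×363.20 + 0.1302×396.79 = 184.8287 per 1 000.
Difference = 172.1769 − 184.8287 = -12.6518.

-12.65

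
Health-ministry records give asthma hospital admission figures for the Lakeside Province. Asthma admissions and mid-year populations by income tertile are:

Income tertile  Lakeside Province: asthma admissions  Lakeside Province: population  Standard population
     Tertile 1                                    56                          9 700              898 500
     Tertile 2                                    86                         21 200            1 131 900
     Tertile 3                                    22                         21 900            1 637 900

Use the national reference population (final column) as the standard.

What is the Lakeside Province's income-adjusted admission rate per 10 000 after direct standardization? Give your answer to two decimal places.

Income-specific rates per 10 000 for the Lakeside Province: 57.73, 40.57, 10.05.
Standard total = 3 668 300; weights = 0.2449, 0.3086, 0.4465.
Standardized rate: 0.2449×57.73 + 0.3086×40.57 + 0.4465×10.05 = 31.1432 per 10 000.

31.14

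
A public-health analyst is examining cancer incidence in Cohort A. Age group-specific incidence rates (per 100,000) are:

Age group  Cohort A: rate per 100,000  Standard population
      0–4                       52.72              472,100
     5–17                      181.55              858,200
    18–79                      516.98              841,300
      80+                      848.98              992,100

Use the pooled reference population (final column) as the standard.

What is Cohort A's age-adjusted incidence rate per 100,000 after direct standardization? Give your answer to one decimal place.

460.8

Standard total = 3,163,700; weights = 0.1492, 0.2713, 0.2659, 0.3136.
Standardized rate: 0.1492×52.72 + 0.2713×181.55 + 0.2659×516.98 + 0.3136×848.98 = 460.8223 per 100,000.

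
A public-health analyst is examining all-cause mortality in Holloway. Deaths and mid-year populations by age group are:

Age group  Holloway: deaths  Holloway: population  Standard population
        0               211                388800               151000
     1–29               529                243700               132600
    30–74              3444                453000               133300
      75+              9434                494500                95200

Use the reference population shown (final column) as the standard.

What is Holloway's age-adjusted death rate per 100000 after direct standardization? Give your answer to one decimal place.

Age-specific rates per 100000 for Holloway: 54.27, 217.07, 760.26, 1907.79.
Standard total = 512100; weights = 0.2949, 0.2589, 0.2603, 0.1859.
Standardized rate: 0.2949×54.27 + 0.2589×217.07 + 0.2603×760.26 + 0.1859×1907.79 = 624.7661 per 100000.

624.8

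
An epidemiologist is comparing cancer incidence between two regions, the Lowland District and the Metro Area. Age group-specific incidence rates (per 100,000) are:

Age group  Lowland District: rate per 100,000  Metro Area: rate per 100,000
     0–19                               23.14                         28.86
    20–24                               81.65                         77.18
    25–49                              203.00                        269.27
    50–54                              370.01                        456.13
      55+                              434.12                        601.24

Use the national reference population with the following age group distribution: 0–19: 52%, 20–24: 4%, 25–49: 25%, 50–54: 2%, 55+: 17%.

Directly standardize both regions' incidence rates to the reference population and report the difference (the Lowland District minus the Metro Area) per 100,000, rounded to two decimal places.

Standard weights: 0.52, 0.04, 0.25, 0.02, 0.17.
The Lowland District: 0.5200×23.14 + 0.0400×81.65 + 0.2500×203.00 + 0.0200×370.01 + 0.1700×434.12 = 147.2494 per 100,000.
The Metro Area: 0.5200×28.86 + 0.0400×77.18 + 0.2500×269.27 + 0.0200×456.13 + 0.1700×601.24 = 196.7453 per 100,000.
Difference = 147.2494 − 196.7453 = -49.4959.

-49.50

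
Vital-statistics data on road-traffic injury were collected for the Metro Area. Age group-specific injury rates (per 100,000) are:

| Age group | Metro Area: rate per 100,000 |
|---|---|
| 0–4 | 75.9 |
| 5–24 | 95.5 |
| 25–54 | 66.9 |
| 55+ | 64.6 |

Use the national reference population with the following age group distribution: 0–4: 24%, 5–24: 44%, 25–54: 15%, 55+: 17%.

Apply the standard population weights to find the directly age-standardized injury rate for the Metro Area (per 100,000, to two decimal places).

Standard weights: 0.24, 0.44, 0.15, 0.17.
Standardized rate: 0.2400×75.9 + 0.4400×95.5 + 0.1500×66.9 + 0.1700×64.6 = 81.2530 per 100,000.

81.25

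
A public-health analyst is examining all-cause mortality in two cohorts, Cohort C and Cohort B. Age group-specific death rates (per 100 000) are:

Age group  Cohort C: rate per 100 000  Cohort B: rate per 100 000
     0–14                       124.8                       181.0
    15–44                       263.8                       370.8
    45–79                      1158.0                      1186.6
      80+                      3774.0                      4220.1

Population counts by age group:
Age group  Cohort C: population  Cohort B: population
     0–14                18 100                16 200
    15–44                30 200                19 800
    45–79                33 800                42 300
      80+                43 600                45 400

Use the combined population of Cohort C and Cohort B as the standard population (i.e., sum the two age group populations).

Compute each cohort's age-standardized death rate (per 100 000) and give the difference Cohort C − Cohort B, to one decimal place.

Combined standard total = 249 400; weights = 0.1375, 0.2005, 0.3051, 0.3569.
Cohort C: 0.1375×124.8 + 0.2005×263.8 + 0.3051×1158.0 + 0.3569×3774.0 = 1770.1702 per 100 000.
Cohort B: 0.1375×181.0 + 0.2005×370.8 + 0.3051×1186.6 + 0.3569×4220.1 = 1967.2713 per 100 000.
Difference = 1770.1702 − 1967.2713 = -197.1011.

-197.1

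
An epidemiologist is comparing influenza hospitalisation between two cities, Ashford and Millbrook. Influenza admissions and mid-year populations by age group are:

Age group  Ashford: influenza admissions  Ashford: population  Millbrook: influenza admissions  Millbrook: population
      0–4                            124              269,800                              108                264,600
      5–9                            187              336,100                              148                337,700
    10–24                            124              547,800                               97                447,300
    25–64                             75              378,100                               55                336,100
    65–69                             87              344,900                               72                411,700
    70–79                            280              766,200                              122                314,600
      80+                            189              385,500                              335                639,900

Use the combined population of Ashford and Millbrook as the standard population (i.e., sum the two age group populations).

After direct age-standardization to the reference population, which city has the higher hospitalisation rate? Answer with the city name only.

Ashford

Age-specific rates per 100,000 for Ashford: 45.96, 55.64, 22.64, 19.84, 25.22, 36.54, 49.03.
For Millbrook: 40.82, 43.83, 21.69, 16.36, 17.49, 38.78, 52.35.
Combined standard total = 5,780,300; weights = 0.0925, 0.1166, 0.1722, 0.1236, 0.1309, 0.1870, 0.1774.
Ashford: 0.0925×45.96 + 0.1166×55.64 + 0.1722×22.64 + 0.1236×19.84 + 0.1309×25.22 + 0.1870×36.54 + 0.1774×49.03 = 35.9144 per 100,000.
Millbrook: 0.0925×40.82 + 0.1166×43.83 + 0.1722×21.69 + 0.1236×16.36 + 0.1309×17.49 + 0.1870×38.78 + 0.1774×52.35 = 33.4645 per 100,000.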